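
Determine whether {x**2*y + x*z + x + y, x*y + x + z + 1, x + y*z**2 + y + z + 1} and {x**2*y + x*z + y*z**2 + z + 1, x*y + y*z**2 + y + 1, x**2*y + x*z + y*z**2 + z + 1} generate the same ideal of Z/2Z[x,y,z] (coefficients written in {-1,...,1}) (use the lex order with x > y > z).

Two ideals are equal iff their reduced Gröbner bases coincide (the reduced basis is unique for a fixed ordering).
Buchberger on the first generating set:
f_1 = x**2*y + x*z + x + y, LT = x**2*y.
f_2 = x*y + x + z + 1, LT = x*y.
f_3 = x + y*z**2 + y + z + 1, LT = x.

S(f_1,f_2): lcm = x**2*y. S = x**2 + y.
  reduce S modulo (f_1, f_2, f_3):
  remainder y*z**4 + y*z**3 + y*z**2 + y*z + y + z**2 + 1 ≠ 0; add g_4 = y*z**4 + y*z**3 + y*z**2 + y*z + y + z**2 + 1 to the basis.

S(f_2,f_3): lcm = x*y. S = x + y**2*z**2 + y**2 + y*z + y + z + 1.
  reduce S modulo (f_1, f_2, f_3, g_4):
  remainder y**2*z**2 + y**2 + y*z**2 + y*z ≠ 0; add g_5 = y**2*z**2 + y**2 + y*z**2 + y*z to the basis.

S(f_1,g_4): lcm = x**2*y*z**4. S = x**2*y*z**3 + x**2*y*z**2 + x**2*y*z + x**2*y + x**2*z**2 + x**2 + x*z**5 + x*z**4 + y*z**4.
  reduce S modulo (f_1, f_2, f_3, g_4, g_5):
  remainder y*z**2 + y + z**6 + z**4 + z**2 + 1 ≠ 0; add g_6 = y*z**2 + y + z**6 + z**4 + z**2 + 1 to the basis.

S(f_2,g_4): lcm = x*y*z**4. S = x*y*z**3 + x*y*z**2 + x*y*z + x*y + x*z**4 + x*z**2 + x + z**5 + z**4.
  reduce S modulo (f_1, f_2, f_3, g_4, g_5, g_6):
  remainder y + z**7 + z**6 + z**5 + z**2 ≠ 0; add g_7 = y + z**7 + z**6 + z**5 + z**2 to the basis.

S(g_4,g_5): lcm = y**2*z**4. S = y**2*z**3 + y**2*z + y**2 + y*z**4 + y*z**3 + y*z**2 + y.
  reduce S modulo (f_1, f_2, f_3, g_4, g_5, g_6, g_7):
  remainder z**8 + z**4 + z**3 + z**2 + z + 1 ≠ 0; add g_8 = z**8 + z**4 + z**3 + z**2 + z + 1 to the basis.

The other S-polynomials (S(f_1,f_3), S(f_3,g_4), S(f_1,g_5), S(f_2,g_5), S(f_3,g_5), S(f_1,g_6), S(f_2,g_6), S(f_3,g_6), S(g_4,g_6), S(g_5,g_6), S(f_1,g_7), S(f_2,g_7), S(f_3,g_7), S(g_4,g_7), S(g_5,g_7), S(g_6,g_7), S(f_1,g_8), S(f_2,g_8), S(f_3,g_8), S(g_4,g_8), S(g_5,g_8), S(g_6,g_8), S(g_7,g_8)) all reduce to 0 modulo the current basis, so we have a Gröbner basis.
Inter-reduce: drop elements whose leading term is divisible by another's, tail-reduce, and make monic.
Reduced Gröbner basis: {x + z**6 + z**4 + z**2 + z, y + z**7 + z**6 + z**5 + z**2, z**8 + z**4 + z**3 + z**2 + z + 1}.

Buchberger on the second generating set:
h_1 = x**2*y + x*z + y*z**2 + z + 1, LT = x**2*y.
h_2 = x*y + y*z**2 + y + 1, LT = x*y.
h_3 = x**2*y + x*z + y*z**2 + z + 1, LT = x**2*y.

S(h_1,h_2): lcm = x**2*y. S = x*y*z**2 + x*y + x*z + x + y*z**2 + z + 1.
  reduce S modulo (h_1, h_2, h_3):
  remainder x*z + x + y*z**4 + y*z**2 + y + z**2 + z ≠ 0; add k_4 = x*z + x + y*z**4 + y*z**2 + y + z**2 + z to the basis.

S(h_1,k_4): lcm = x**2*y*z. S = x**2*y + x*y**2*z**4 + x*y**2*z**2 + x*y**2 + x*y*z**2 + x*y*z + x*z**2 + y*z**3 + z**2 + z.
  reduce S modulo (h_1, h_2, h_3, k_4):
  remainder y**2*z**6 + y**2 + y*z**5 + y*z**3 + y*z**2 + y + z**3 + z**2 + z + 1 ≠ 0; add k_5 = y**2*z**6 + y**2 + y*z**5 + y*z**3 + y*z**2 + y + z**3 + z**2 + z + 1 to the basis.

S(h_2,k_4): lcm = x*y*z. S = x*y + y**2*z**4 + y**2*z**2 + y**2 + y*z**3 + y*z**2 + z.
  reduce S modulo (h_1, h_2, h_3, k_4, k_5):
  remainder y**2*z**4 + y**2*z**2 + y**2 + y*z**3 + y + z + 1 ≠ 0; add k_6 = y**2*z**4 + y**2*z**2 + y**2 + y*z**3 + y + z + 1 to the basis.

The other S-polynomials (S(h_1,h_3), S(h_2,h_3), S(h_3,k_4), S(h_1,k_5), S(h_2,k_5), S(h_3,k_5), S(k_4,k_5), S(h_1,k_6), S(h_2,k_6), S(h_3,k_6), S(k_4,k_6), S(k_5,k_6)) all reduce to 0 modulo the current basis, so we have a Gröbner basis.
Inter-reduce: drop elements whose leading term is divisible by another's, tail-reduce, and make monic.
Reduced Gröbner basis: {x*y + y*z**2 + y + 1, x*z + x + y*z**4 + y*z**2 + y + z**2 + z, y**2*z**4 + y**2*z**2 + y**2 + y*z**3 + y + z + 1}.

The bases are distinct; the ideals are different.

No, the ideals differ.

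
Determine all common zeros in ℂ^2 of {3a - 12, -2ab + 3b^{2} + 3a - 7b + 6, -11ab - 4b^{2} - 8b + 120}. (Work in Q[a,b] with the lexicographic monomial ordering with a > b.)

Compute a lex Gröbner basis by Buchberger's algorithm.
f_1 = 3a - 12, LT = a.
f_2 = -2ab + 3a + 3b^{2} - 7b + 6, LT = ab.
f_3 = -11ab - 4b^{2} - 8b + 120, LT = ab.

S(f_1,f_2): lcm = ab. S = \tfrac{3}{2}a + \tfrac{3}{2}b^{2} - \tfrac{15}{2}b + 3.
  leading term a: subtract (\tfrac{1}{2})·f_1 from \tfrac{3}{2}a + \tfrac{3}{2}b^{2} - \tfrac{15}{2}b + 3 → \tfrac{3}{2}b^{2} - \tfrac{15}{2}b + 9
  leading term b^{2}: no divisor's leading term divides it; move \tfrac{3}{2}b^{2} to the remainder.
  leading term b: no divisor's leading term divides it; move -\tfrac{15}{2}b to the remainder.
  leading term 1: no divisor's leading term divides it; move 9 to the remainder.
  remainder \tfrac{3}{2}b^{2} - \tfrac{15}{2}b + 9 ≠ 0; add h_4 = \tfrac{3}{2}b^{2} - \tfrac{15}{2}b + 9 to the basis.

S(f_1,f_3): lcm = ab. S = -\tfrac{4}{11}b^{2} - \tfrac{52}{11}b + \tfrac{120}{11}.
  leading term b^{2}: subtract (-\tfrac{8}{33})·h_4 from -\tfrac{4}{11}b^{2} - \tfrac{52}{11}b + \tfrac{120}{11} → -\tfrac{72}{11}b + \tfrac{144}{11}
  leading term b: no divisor's leading term divides it; move -\tfrac{72}{11}b to the remainder.
  leading term 1: no divisor's leading term divides it; move \tfrac{144}{11} to the remainder.
  remainder -\tfrac{72}{11}b + \tfrac{144}{11} ≠ 0; add h_5 = -\tfrac{72}{11}b + \tfrac{144}{11} to the basis.

The other S-polynomials (S(f_2,f_3), S(f_1,h_4), S(f_2,h_4), S(f_3,h_4), S(f_1,h_5), S(f_2,h_5), S(f_3,h_5), S(h_4,h_5)) all reduce to 0 modulo the current basis, so we have a Gröbner basis.
Inter-reduce: drop elements whose leading term is divisible by another's, tail-reduce, and make monic.
Reduced Gröbner basis: {a - 4, b - 2}.

From the last basis element, b - 2 = 0, so b takes values in {2}. Each choice, substituted upward through the basis, yields the corresponding point(s) of the solution set.
  b = 2: the earlier basis element becomes a - 4 = 0, giving a = 4 — point (4, 2).
Check: every point annihilates each of the original generators.

{(4, 2)}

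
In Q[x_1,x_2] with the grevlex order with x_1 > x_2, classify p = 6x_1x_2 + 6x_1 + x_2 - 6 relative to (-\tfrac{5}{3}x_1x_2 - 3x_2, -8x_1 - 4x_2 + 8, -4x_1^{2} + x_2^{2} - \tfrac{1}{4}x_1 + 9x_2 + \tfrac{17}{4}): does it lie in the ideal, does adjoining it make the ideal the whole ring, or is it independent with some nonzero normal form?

First compute the reduced Gröbner basis of I by Buchberger's algorithm.
f_1 = -\tfrac{5}{3}x_1x_2 - 3x_2, LT = x_1x_2.
f_2 = -8x_1 - 4x_2 + 8, LT = x_1.
f_3 = -4x_1^{2} + x_2^{2} - \tfrac{1}{4}x_1 + 9x_2 + \tfrac{17}{4}, LT = x_1^{2}.

S(f_1,f_2): lcm = x_1x_2. S = -\tfrac{1}{2}x_2^{2} + \tfrac{14}{5}x_2.
  reduce S modulo (f_1, f_2, f_3):
  remainder -\tfrac{1}{2}x_2^{2} + \tfrac{14}{5}x_2 ≠ 0; add h_4 = -\tfrac{1}{2}x_2^{2} + \tfrac{14}{5}x_2 to the basis.

S(f_1,f_3): lcm = x_1^{2}x_2. S = \tfrac{1}{4}x_2^{3} + \tfrac{139}{80}x_1x_2 + \tfrac{9}{4}x_2^{2} + \tfrac{17}{16}x_2.
  reduce S modulo (f_1, f_2, f_3, h_4):
  remainder \tfrac{147}{8}x_2 ≠ 0; add h_5 = \tfrac{147}{8}x_2 to the basis.

The other S-polynomials (S(f_2,f_3), S(f_1,h_4), S(f_2,h_4), S(f_3,h_4), S(f_1,h_5), S(f_2,h_5), S(f_3,h_5), S(h_4,h_5)) all reduce to 0 modulo the current basis, so we have a Gröbner basis.
Inter-reduce: drop elements whose leading term is divisible by another's, tail-reduce, and make monic.
Reduced Gröbner basis: {x_1 - 1, x_2}.
Label its elements g_1 = x_1 - 1, g_2 = x_2.

Reduce p = 6x_1x_2 + 6x_1 + x_2 - 6 modulo G:
  leading term x_1x_2: subtract (6x_2)·g_1 from 6x_1x_2 + 6x_1 + x_2 - 6 → 6x_1 + 7x_2 - 6
  leading term x_1: subtract (6)·g_1 from 6x_1 + 7x_2 - 6 → 7x_2
  leading term x_2: subtract (7)·g_2 from 7x_2 → 0
  normal form = 0.
Since the normal form is 0, p ∈ I.

The remainder on division by a Gröbner basis is unique — it is the normal form.

6x_1x_2 + 6x_1 + x_2 - 6 lies in I (it reduces to 0).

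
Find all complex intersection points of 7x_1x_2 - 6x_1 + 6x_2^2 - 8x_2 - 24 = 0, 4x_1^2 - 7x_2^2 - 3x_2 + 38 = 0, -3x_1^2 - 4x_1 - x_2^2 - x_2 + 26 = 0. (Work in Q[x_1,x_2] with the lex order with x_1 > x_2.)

{(2, -3)}

Compute a lex Gröbner basis by Buchberger's algorithm.
f_1 = 7x_1x_2 - 6x_1 + 6x_2^2 - 8x_2 - 24, LT = x_1x_2.
f_2 = 4x_1^2 - 7x_2^2 - 3x_2 + 38, LT = x_1^2.
f_3 = -3x_1^2 - 4x_1 - x_2^2 - x_2 + 26, LT = x_1^2.

S(f_1,f_2): lcm = x_1^2x_2. S = -6/7x_1^2 + 6/7x_1x_2^2 - 8/7x_1x_2 - 24/7x_1 + 7/4x_2^3 + 3/4x_2^2 - 19/2x_2.
  leading term x_1^2: subtract (-3/14)·f_2 from -6/7x_1^2 + 6/7x_1x_2^2 - 8/7x_1x_2 - 24/7x_1 + 7/4x_2^3 + 3/4x_2^2 - 19/2x_2 → 6/7x_1x_2^2 - 8/7x_1x_2 - 24/7x_1 + 7/4x_2^3 - 3/4x_2^2 - 71/7x_2 + 57/7
  leading term x_1x_2^2: subtract (6/49x_2)·f_1 from 6/7x_1x_2^2 - 8/7x_1x_2 - 24/7x_1 + 7/4x_2^3 - 3/4x_2^2 - 71/7x_2 + 57/7 → -20/49x_1x_2 - 24/7x_1 + 199/196x_2^3 + 45/196x_2^2 - 353/49x_2 + 57/7
  leading term x_1x_2: subtract (-20/343)·f_1 from -20/49x_1x_2 - 24/7x_1 + 199/196x_2^3 + 45/196x_2^2 - 353/49x_2 + 57/7 → -1296/343x_1 + 199/196x_2^3 + 795/1372x_2^2 - 2631/343x_2 + 2313/343
  leading term x_1: no divisor's leading term divides it; move -1296/343x_1 to the remainder.
  leading term x_2^3: no divisor's leading term divides it; move 199/196x_2^3 to the remainder.
  leading term x_2^2: no divisor's leading term divides it; move 795/1372x_2^2 to the remainder.
  leading term x_2: no divisor's leading term divides it; move -2631/343x_2 to the remainder.
  leading term 1: no divisor's leading term divides it; move 2313/343 to the remainder.
  remainder -1296/343x_1 + 199/196x_2^3 + 795/1372x_2^2 - 2631/343x_2 + 2313/343 ≠ 0; add h_4 = -1296/343x_1 + 199/196x_2^3 + 795/1372x_2^2 - 2631/343x_2 + 2313/343 to the basis.

S(f_1,f_3): lcm = x_1^2x_2. S = -6/7x_1^2 + 6/7x_1x_2^2 - 52/21x_1x_2 - 24/7x_1 - 1/3x_2^3 - 1/3x_2^2 + 26/3x_2.
  leading term x_1^2: subtract (-3/14)·f_2 from -6/7x_1^2 + 6/7x_1x_2^2 - 52/21x_1x_2 - 24/7x_1 - 1/3x_2^3 - 1/3x_2^2 + 26/3x_2 → 6/7x_1x_2^2 - 52/21x_1x_2 - 24/7x_1 - 1/3x_2^3 - 11/6x_2^2 + 337/42x_2 + 57/7
  leading term x_1x_2^2: subtract (6/49x_2)·f_1 from 6/7x_1x_2^2 - 52/21x_1x_2 - 24/7x_1 - 1/3x_2^3 - 11/6x_2^2 + 337/42x_2 + 57/7 → -256/147x_1x_2 - 24/7x_1 - 157/147x_2^3 - 251/294x_2^2 + 3223/294x_2 + 57/7
  leading term x_1x_2: subtract (-256/1029)·f_1 from -256/147x_1x_2 - 24/7x_1 - 157/147x_2^3 - 251/294x_2^2 + 3223/294x_2 + 57/7 → -1688/343x_1 - 157/147x_2^3 + 1315/2058x_2^2 + 6155/686x_2 + 745/343
  leading term x_1: subtract (211/162)·h_4 from -1688/343x_1 - 157/147x_2^3 + 1315/2058x_2^2 + 6155/686x_2 + 745/343 → -1549/648x_2^3 - 25/216x_2^2 + 512/27x_2 - 119/18
  leading term x_2^3: no divisor's leading term divides it; move -1549/648x_2^3 to the remainder.
  leading term x_2^2: no divisor's leading term divides it; move -25/216x_2^2 to the remainder.
  leading term x_2: no divisor's leading term divides it; move 512/27x_2 to the remainder.
  leading term 1: no divisor's leading term divides it; move -119/18 to the remainder.
  remainder -1549/648x_2^3 - 25/216x_2^2 + 512/27x_2 - 119/18 ≠ 0; add h_5 = -1549/648x_2^3 - 25/216x_2^2 + 512/27x_2 - 119/18 to the basis.

S(f_2,f_3): lcm = x_1^2. S = -4/3x_1 - 25/12x_2^2 - 13/12x_2 + 109/6.
  leading term x_1: subtract (343/972)·h_4 from -4/3x_1 - 25/12x_2^2 - 13/12x_2 + 109/6 → -1393/3888x_2^3 - 2965/1296x_2^2 + 263/162x_2 + 1705/108
  leading term x_2^3: subtract (1393/9294)·h_5 from -1393/3888x_2^3 - 2965/1296x_2^2 + 263/162x_2 + 1705/108 → -63305/27882x_2^2 - 11327/9294x_2 + 25989/1549
  leading term x_2^2: no divisor's leading term divides it; move -63305/27882x_2^2 to the remainder.
  leading term x_2: no divisor's leading term divides it; move -11327/9294x_2 to the remainder.
  leading term 1: no divisor's leading term divides it; move 25989/1549 to the remainder.
  remainder -63305/27882x_2^2 - 11327/9294x_2 + 25989/1549 ≠ 0; add h_6 = -63305/27882x_2^2 - 11327/9294x_2 + 25989/1549 to the basis.

S(f_1,h_4): lcm = x_1x_2. S = -6/7x_1 + 1393/5184x_2^4 + 265/1728x_2^3 - 3547/3024x_2^2 + 647/1008x_2 - 24/7.
  leading term x_1: subtract (49/216)·h_4 from -6/7x_1 + 1393/5184x_2^4 + 265/1728x_2^3 - 3547/3024x_2^2 + 647/1008x_2 - 24/7 → 1393/5184x_2^4 - 133/1728x_2^3 - 1127/864x_2^2 + 343/144x_2 - 119/24
  leading term x_2^4: subtract (-1393/12392x_2)·h_5 from 1393/5184x_2^4 - 133/1728x_2^3 - 1127/864x_2^2 + 343/144x_2 - 119/24 → -120421/1338336x_2^3 + 369047/446112x_2^2 + 91385/55764x_2 - 119/24
  leading term x_2^3: subtract (361263/9597604)·h_5 from -120421/1338336x_2^3 + 369047/446112x_2^2 + 91385/55764x_2 - 119/24 → 7981449/9597604x_2^2 + 8877757/9597604x_2 - 22599885/4798802
  leading term x_2^2: subtract (-71833041/196118890)·h_6 from 7981449/9597604x_2^2 + 8877757/9597604x_2 - 22599885/4798802 → 46931696/98059445x_2 + 140795088/98059445
  leading term x_2: no divisor's leading term divides it; move 46931696/98059445x_2 to the remainder.
  leading term 1: no divisor's leading term divides it; move 140795088/98059445 to the remainder.
  remainder 46931696/98059445x_2 + 140795088/98059445 ≠ 0; add h_7 = 46931696/98059445x_2 + 140795088/98059445 to the basis.

The other S-polynomials (S(f_2,h_4), S(f_3,h_4), S(f_1,h_5), S(f_2,h_5), S(f_3,h_5), S(h_4,h_5), S(f_1,h_6), S(f_2,h_6), S(f_3,h_6), S(h_4,h_6), S(h_5,h_6), S(f_1,h_7), S(f_2,h_7), S(f_3,h_7), S(h_4,h_7), S(h_5,h_7), S(h_6,h_7)) all reduce to 0 modulo the current basis, so we have a Gröbner basis.
Inter-reduce: drop elements whose leading term is divisible by another's, tail-reduce, and make monic.
Reduced Gröbner basis: {x_1 - 2, x_2 + 3}.

A lex Gröbner basis eliminates variables successively. Here x_2 + 3 depends only on x_2, with roots {-3}; lifting each root through the earlier basis elements recovers the full solutions.
  x_2 = -3: the earlier basis element becomes x_1 - 2 = 0, giving x_1 = 2 — point (2, -3).
Check: every point annihilates each of the original generators.
A lex Gröbner basis triangularizes the system, enabling back-substitution.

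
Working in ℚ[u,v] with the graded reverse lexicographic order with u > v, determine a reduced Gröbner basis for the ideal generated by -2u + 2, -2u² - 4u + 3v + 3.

G = {u - 1, v - 1}

f_1 = -2u + 2, LT = u.
f_2 = -2u² - 4u + 3v + 3, LT = u².

S(f_1,f_2): lcm = u². S = -3u + 3/2v + 3/2.
  reduce S modulo (f_1, f_2):
  remainder 3/2v - 3/2 ≠ 0; add g_3 = 3/2v - 3/2 to the basis.

The other S-polynomials (S(f_1,g_3), S(f_2,g_3)) all reduce to 0 modulo the current basis, so we have a Gröbner basis.
Inter-reduce: drop elements whose leading term is divisible by another's, tail-reduce, and make monic.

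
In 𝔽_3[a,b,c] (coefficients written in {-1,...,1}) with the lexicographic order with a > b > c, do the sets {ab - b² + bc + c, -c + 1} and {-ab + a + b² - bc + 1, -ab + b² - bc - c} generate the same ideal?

No, the ideals differ.

Two ideals are equal iff their reduced Gröbner bases coincide (the reduced basis is unique for a fixed ordering).
Buchberger on the first generating set:
f_1 = ab - b² + bc + c, LT = ab.
f_2 = -c + 1, LT = c.

The S-polynomials (S(f_1,f_2)) all reduce to 0 modulo the current basis, so we have a Gröbner basis.
Inter-reduce: drop elements whose leading term is divisible by another's, tail-reduce, and make monic.
Reduced Gröbner basis: {ab - b² + b + 1, c - 1}.

Buchberger on the second generating set:
h_1 = -ab + a + b² - bc + 1, LT = ab.
h_2 = -ab + b² - bc - c, LT = ab.

S(h_1,h_2): lcm = ab. S = -a - c - 1.
  leading term a: no divisor's leading term divides it; move -a to the remainder.
  leading term c: no divisor's leading term divides it; move -c to the remainder.
  leading term 1: no divisor's leading term divides it; move -1 to the remainder.
  remainder -a - c - 1 ≠ 0; add k_3 = -a - c - 1 to the basis.

S(h_1,k_3): lcm = ab. S = -a - b² - b - 1.
  leading term a: subtract (1)·k_3 from -a - b² - b - 1 → -b² - b + c
  leading term b²: no divisor's leading term divides it; move -b² to the remainder.
  leading term b: no divisor's leading term divides it; move -b to the remainder.
  leading term c: no divisor's leading term divides it; move c to the remainder.
  remainder -b² - b + c ≠ 0; add k_4 = -b² - b + c to the basis.

The other S-polynomials (S(h_2,k_3), S(h_1,k_4), S(h_2,k_4), S(k_3,k_4)) all reduce to 0 modulo the current basis, so we have a Gröbner basis.
Inter-reduce: drop elements whose leading term is divisible by another's, tail-reduce, and make monic.
Reduced Gröbner basis: {a + c + 1, b² + b - c}.

These differ, so the ideals are not equal.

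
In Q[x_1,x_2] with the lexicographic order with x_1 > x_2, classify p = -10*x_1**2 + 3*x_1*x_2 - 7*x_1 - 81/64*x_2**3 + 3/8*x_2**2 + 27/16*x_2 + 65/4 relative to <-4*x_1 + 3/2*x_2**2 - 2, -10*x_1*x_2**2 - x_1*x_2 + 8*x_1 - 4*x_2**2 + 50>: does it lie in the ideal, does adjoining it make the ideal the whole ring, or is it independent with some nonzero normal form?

First compute the reduced Gröbner basis of I by Buchberger's algorithm.
f_1 = -4*x_1 + 3/2*x_2**2 - 2, LT = x_1.
f_2 = -10*x_1*x_2**2 - x_1*x_2 + 8*x_1 - 4*x_2**2 + 50, LT = x_1*x_2**2.

S(f_1,f_2): lcm = x_1*x_2**2. S = -1/10*x_1*x_2 + 4/5*x_1 - 3/8*x_2**4 + 1/10*x_2**2 + 5.
  leading term x_1*x_2: subtract (1/40*x_2)·f_1 from -1/10*x_1*x_2 + 4/5*x_1 - 3/8*x_2**4 + 1/10*x_2**2 + 5 → 4/5*x_1 - 3/8*x_2**4 - 3/80*x_2**3 + 1/10*x_2**2 + 1/20*x_2 + 5
  leading term x_1: subtract (-1/5)·f_1 from 4/5*x_1 - 3/8*x_2**4 - 3/80*x_2**3 + 1/10*x_2**2 + 1/20*x_2 + 5 → -3/8*x_2**4 - 3/80*x_2**3 + 2/5*x_2**2 + 1/20*x_2 + 23/5
  leading term x_2**4: no divisor's leading term divides it; move -3/8*x_2**4 to the remainder.
  leading term x_2**3: no divisor's leading term divides it; move -3/80*x_2**3 to the remainder.
  leading term x_2**2: no divisor's leading term divides it; move 2/5*x_2**2 to the remainder.
  leading term x_2: no divisor's leading term divides it; move 1/20*x_2 to the remainder.
  leading term 1: no divisor's leading term divides it; move 23/5 to the remainder.
  remainder -3/8*x_2**4 - 3/80*x_2**3 + 2/5*x_2**2 + 1/20*x_2 + 23/5 ≠ 0; add h_3 = -3/8*x_2**4 - 3/80*x_2**3 + 2/5*x_2**2 + 1/20*x_2 + 23/5 to the basis.

The other S-polynomials (S(f_1,h_3), S(f_2,h_3)) all reduce to 0 modulo the current basis, so we have a Gröbner basis.
Inter-reduce: drop elements whose leading term is divisible by another's, tail-reduce, and make monic.
Reduced Gröbner basis: {x_1 - 3/8*x_2**2 + 1/2, x_2**4 + 1/10*x_2**3 - 16/15*x_2**2 - 2/15*x_2 - 184/15}.
Label its elements g_1 = x_1 - 3/8*x_2**2 + 1/2, g_2 = x_2**4 + 1/10*x_2**3 - 16/15*x_2**2 - 2/15*x_2 - 184/15.

Reduce p = -10*x_1**2 + 3*x_1*x_2 - 7*x_1 - 81/64*x_2**3 + 3/8*x_2**2 + 27/16*x_2 + 65/4 modulo G:
  leading term x_1**2: subtract (-10*x_1)·g_1 from -10*x_1**2 + 3*x_1*x_2 - 7*x_1 - 81/64*x_2**3 + 3/8*x_2**2 + 27/16*x_2 + 65/4 → -15/4*x_1*x_2**2 + 3*x_1*x_2 - 2*x_1 - 81/64*x_2**3 + 3/8*x_2**2 + 27/16*x_2 + 65/4
  leading term x_1*x_2**2: subtract (-15/4*x_2**2)·g_1 from -15/4*x_1*x_2**2 + 3*x_1*x_2 - 2*x_1 - 81/64*x_2**3 + 3/8*x_2**2 + 27/16*x_2 + 65/4 → 3*x_1*x_2 - 2*x_1 - 45/32*x_2**4 - 81/64*x_2**3 + 9/4*x_2**2 + 27/16*x_2 + 65/4
  leading term x_1*x_2: subtract (3*x_2)·g_1 from 3*x_1*x_2 - 2*x_1 - 45/32*x_2**4 - 81/64*x_2**3 + 9/4*x_2**2 + 27/16*x_2 + 65/4 → -2*x_1 - 45/32*x_2**4 - 9/64*x_2**3 + 9/4*x_2**2 + 3/16*x_2 + 65/4
  leading term x_1: subtract (-2)·g_1 from -2*x_1 - 45/32*x_2**4 - 9/64*x_2**3 + 9/4*x_2**2 + 3/16*x_2 + 65/4 → -45/32*x_2**4 - 9/64*x_2**3 + 3/2*x_2**2 + 3/16*x_2 + 69/4
  leading term x_2**4: subtract (-45/32)·g_2 from -45/32*x_2**4 - 9/64*x_2**3 + 3/2*x_2**2 + 3/16*x_2 + 69/4 → 0
  normal form = 0.
Since the normal form is 0, p ∈ I.

-10*x_1**2 + 3*x_1*x_2 - 7*x_1 - 81/64*x_2**3 + 3/8*x_2**2 + 27/16*x_2 + 65/4 lies in I (it reduces to 0).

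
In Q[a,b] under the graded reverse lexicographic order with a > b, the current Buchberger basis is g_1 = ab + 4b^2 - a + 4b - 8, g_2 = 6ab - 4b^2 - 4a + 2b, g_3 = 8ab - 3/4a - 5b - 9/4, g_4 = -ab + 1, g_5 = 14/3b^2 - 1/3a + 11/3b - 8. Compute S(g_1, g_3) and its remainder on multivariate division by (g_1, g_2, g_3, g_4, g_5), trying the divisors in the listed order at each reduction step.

lcm(LM(g_1), LM(g_3)) = ab.
S = (lcm/LT(g_1))·g_1 − (lcm/LT(g_3))·g_3 = 4b^2 - 29/32a + 37/8b - 247/32.
Reduce S modulo (g_1, g_2, g_3, g_4, g_5) in that order:
  leading term b^2: subtract (6/7)·g_5 from 4b^2 - 29/32a + 37/8b - 247/32 → -139/224a + 83/56b - 193/224
  leading term a: no divisor's leading term divides it; move -139/224a to the remainder.
  leading term b: no divisor's leading term divides it; move 83/56b to the remainder.
  leading term 1: no divisor's leading term divides it; move -193/224 to the remainder.
The remainder -139/224a + 83/56b - 193/224 is nonzero, so it would be added as the next basis element.
This is the inner loop of Buchberger's algorithm — each nonzero remainder becomes a new basis element.

S(g_1, g_3) = 4b^2 - 29/32a + 37/8b - 247/32; remainder on division = -139/224a + 83/56b - 193/224.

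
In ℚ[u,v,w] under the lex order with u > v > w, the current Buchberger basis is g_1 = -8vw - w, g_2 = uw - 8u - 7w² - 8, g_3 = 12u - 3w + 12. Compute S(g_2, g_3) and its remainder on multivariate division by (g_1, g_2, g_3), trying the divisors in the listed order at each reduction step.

lcm(LM(g_2), LM(g_3)) = uw.
S = (lcm/LT(g_2))·g_2 − (lcm/LT(g_3))·g_3 = -8u - 27/4w² - w - 8.
Reduce S modulo (g_1, g_2, g_3) in that order:
  leading term u: subtract (-⅔)·g_3 from -8u - 27/4w² - w - 8 → -27/4w² - 3w
  leading term w²: no divisor's leading term divides it; move -27/4w² to the remainder.
  leading term w: no divisor's leading term divides it; move -3w to the remainder.
The remainder -27/4w² - 3w is nonzero, so it would be added as the next basis element.
This is the inner loop of Buchberger's algorithm — each nonzero remainder becomes a new basis element.

S(g_2, g_3) = -8u - 27/4w² - w - 8; remainder on division = -27/4w² - 3w.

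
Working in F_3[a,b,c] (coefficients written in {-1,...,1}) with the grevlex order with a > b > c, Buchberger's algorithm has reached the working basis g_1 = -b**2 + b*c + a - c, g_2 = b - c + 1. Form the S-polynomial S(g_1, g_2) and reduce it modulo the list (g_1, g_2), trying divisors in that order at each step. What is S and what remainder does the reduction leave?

lcm(LM(g_1), LM(g_2)) = b**2.
S = (lcm/LT(g_1))·g_1 − (lcm/LT(g_2))·g_2 = -a - b + c.
Reduce S modulo (g_1, g_2) in that order:
  leading term a: no divisor's leading term divides it; move -a to the remainder.
  leading term b: subtract (-1)·g_2 from -b + c → 1
  leading term 1: no divisor's leading term divides it; move 1 to the remainder.
The remainder -a + 1 is nonzero, so it would be added as the next basis element.

S(g_1, g_2) = -a - b + c; remainder on division = -a + 1.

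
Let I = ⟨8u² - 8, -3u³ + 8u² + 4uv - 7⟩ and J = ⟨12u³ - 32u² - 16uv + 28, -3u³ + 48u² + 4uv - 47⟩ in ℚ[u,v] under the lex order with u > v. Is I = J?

Yes, the ideals are equal.

For a fixed monomial order, each ideal has a unique reduced Gröbner basis; comparing bases decides equality.
Buchberger on the first generating set:
f_1 = 8u² - 8, LT = u².
f_2 = -3u³ + 8u² + 4uv - 7, LT = u³.

S(f_1,f_2): lcm = u³. S = 8/3u² + 4/3uv - u - 7/3.
  reduce S modulo (f_1, f_2):
  remainder 4/3uv - u + ⅓ ≠ 0; add g_3 = 4/3uv - u + ⅓ to the basis.

S(f_1,g_3): lcm = u²v. S = ¾u² - ¼u - v.
  reduce S modulo (f_1, f_2, g_3):
  remainder -¼u - v + ¾ ≠ 0; add g_4 = -¼u - v + ¾ to the basis.

S(g_3,g_4): lcm = uv. S = -¾u - 4v² + 3v + ¼.
  reduce S modulo (f_1, f_2, g_3, g_4):
  remainder -4v² + 6v - 2 ≠ 0; add g_5 = -4v² + 6v - 2 to the basis.

The other S-polynomials (S(f_2,g_3), S(f_1,g_4), S(f_2,g_4), S(f_1,g_5), S(f_2,g_5), S(g_3,g_5), S(g_4,g_5)) all reduce to 0 modulo the current basis, so we have a Gröbner basis.
Inter-reduce: drop elements whose leading term is divisible by another's, tail-reduce, and make monic.
Reduced Gröbner basis: {u + 4v - 3, v² - 3/2v + ½}.

Buchberger on the second generating set:
h_1 = 12u³ - 32u² - 16uv + 28, LT = u³.
h_2 = -3u³ + 48u² + 4uv - 47, LT = u³.

S(h_1,h_2): lcm = u³. S = 40/3u² - 40/3.
  reduce S modulo (h_1, h_2):
  remainder 40/3u² - 40/3 ≠ 0; add k_3 = 40/3u² - 40/3 to the basis.

S(h_1,k_3): lcm = u³. S = -8/3u² - 4/3uv + u + 7/3.
  reduce S modulo (h_1, h_2, k_3):
  remainder -4/3uv + u - ⅓ ≠ 0; add k_4 = -4/3uv + u - ⅓ to the basis.

S(k_3,k_4): lcm = u²v. S = ¾u² - ¼u - v.
  reduce S modulo (h_1, h_2, k_3, k_4):
  remainder -¼u - v + ¾ ≠ 0; add k_5 = -¼u - v + ¾ to the basis.

S(k_4,k_5): lcm = uv. S = -¾u - 4v² + 3v + ¼.
  reduce S modulo (h_1, h_2, k_3, k_4, k_5):
  remainder -4v² + 6v - 2 ≠ 0; add k_6 = -4v² + 6v - 2 to the basis.

The other S-polynomials (S(h_2,k_3), S(h_1,k_4), S(h_2,k_4), S(h_1,k_5), S(h_2,k_5), S(k_3,k_5), S(h_1,k_6), S(h_2,k_6), S(k_3,k_6), S(k_4,k_6), S(k_5,k_6)) all reduce to 0 modulo the current basis, so we have a Gröbner basis.
Inter-reduce: drop elements whose leading term is divisible by another's, tail-reduce, and make monic.
Reduced Gröbner basis: {u + 4v - 3, v² - 3/2v + ½}.

Same reduced basis, so the two generating sets span the same ideal.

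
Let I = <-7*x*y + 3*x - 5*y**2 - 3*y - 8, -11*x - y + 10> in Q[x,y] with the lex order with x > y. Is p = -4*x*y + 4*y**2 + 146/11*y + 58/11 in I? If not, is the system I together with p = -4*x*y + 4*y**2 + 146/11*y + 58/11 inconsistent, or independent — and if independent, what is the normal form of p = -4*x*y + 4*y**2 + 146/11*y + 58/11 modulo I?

First compute the reduced Gröbner basis of I by Buchberger's algorithm.
f_1 = -7*x*y + 3*x - 5*y**2 - 3*y - 8, LT = x*y.
f_2 = -11*x - y + 10, LT = x.

S(f_1,f_2): lcm = x*y. S = -3/7*x + 48/77*y**2 + 103/77*y + 8/7.
  leading term x: subtract (3/77)·f_2 from -3/7*x + 48/77*y**2 + 103/77*y + 8/7 → 48/77*y**2 + 106/77*y + 58/77
  leading term y**2: no divisor's leading term divides it; move 48/77*y**2 to the remainder.
  leading term y: no divisor's leading term divides it; move 106/77*y to the remainder.
  leading term 1: no divisor's leading term divides it; move 58/77 to the remainder.
  remainder 48/77*y**2 + 106/77*y + 58/77 ≠ 0; add h_3 = 48/77*y**2 + 106/77*y + 58/77 to the basis.

The other S-polynomials (S(f_1,h_3), S(f_2,h_3)) all reduce to 0 modulo the current basis, so we have a Gröbner basis.
Inter-reduce: drop elements whose leading term is divisible by another's, tail-reduce, and make monic.
Reduced Gröbner basis: {x + 1/11*y - 10/11, y**2 + 53/24*y + 29/24}.
Label its elements g_1 = x + 1/11*y - 10/11, g_2 = y**2 + 53/24*y + 29/24.

Reduce p = -4*x*y + 4*y**2 + 146/11*y + 58/11 modulo G:
  leading term x*y: subtract (-4*y)·g_1 from -4*x*y + 4*y**2 + 146/11*y + 58/11 → 48/11*y**2 + 106/11*y + 58/11
  leading term y**2: subtract (48/11)·g_2 from 48/11*y**2 + 106/11*y + 58/11 → 0
  normal form = 0.
Since the normal form is 0, p ∈ I.

-4*x*y + 4*y**2 + 146/11*y + 58/11 lies in I (it reduces to 0).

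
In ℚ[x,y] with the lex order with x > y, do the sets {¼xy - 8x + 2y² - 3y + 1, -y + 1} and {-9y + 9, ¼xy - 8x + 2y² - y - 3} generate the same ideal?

Since reduced Gröbner bases are canonical representatives of ideals under a given ordering, it suffices to compute and compare them.
Buchberger on the first generating set:
f_1 = ¼xy - 8x + 2y² - 3y + 1, LT = xy.
f_2 = -y + 1, LT = y.

S(f_1,f_2): lcm = xy. S = -31x + 8y² - 12y + 4.
  leading term x: no divisor's leading term divides it; move -31x to the remainder.
  leading term y²: subtract (-8y)·f_2 from 8y² - 12y + 4 → -4y + 4
  leading term y: subtract (4)·f_2 from -4y + 4 → 0
  remainder -31x ≠ 0; add g_3 = -31x to the basis.

S(f_1,g_3): lcm = xy. S = -32x + 8y² - 12y + 4.
  leading term x: subtract (32/31)·g_3 from -32x + 8y² - 12y + 4 → 8y² - 12y + 4
  leading term y²: subtract (-8y)·f_2 from 8y² - 12y + 4 → -4y + 4
  leading term y: subtract (4)·f_2 from -4y + 4 → 0
  remainder 0.

S(f_2,g_3): leading monomials are coprime, so the S-polynomial reduces to 0 (Buchberger's first criterion).
Every S-polynomial of the final basis reduces to 0, so we have a Gröbner basis.
Inter-reduce: drop elements whose leading term is divisible by another's, tail-reduce, and make monic.
Reduced Gröbner basis: {x, y - 1}.

Buchberger on the second generating set:
h_1 = -9y + 9, LT = y.
h_2 = ¼xy - 8x + 2y² - y - 3, LT = xy.

S(h_1,h_2): lcm = xy. S = 31x - 8y² + 4y + 12.
  leading term x: no divisor's leading term divides it; move 31x to the remainder.
  leading term y²: subtract (8/9y)·h_1 from -8y² + 4y + 12 → -4y + 12
  leading term y: subtract (4/9)·h_1 from -4y + 12 → 8
  leading term 1: no divisor's leading term divides it; move 8 to the remainder.
  remainder 31x + 8 ≠ 0; add k_3 = 31x + 8 to the basis.

S(h_1,k_3): leading monomials are coprime, so the S-polynomial reduces to 0 (Buchberger's first criterion).
S(h_2,k_3): lcm = xy. S = -32x + 8y² - 132/31y - 12.
  leading term x: subtract (-32/31)·k_3 from -32x + 8y² - 132/31y - 12 → 8y² - 132/31y - 116/31
  leading term y²: subtract (-8/9y)·h_1 from 8y² - 132/31y - 116/31 → 116/31y - 116/31
  leading term y: subtract (-116/279)·h_1 from 116/31y - 116/31 → 0
  remainder 0.

Every S-polynomial of the final basis reduces to 0, so we have a Gröbner basis.
Inter-reduce: drop elements whose leading term is divisible by another's, tail-reduce, and make monic.
Reduced Gröbner basis: {x + 8/31, y - 1}.

Since the reduced bases disagree, the two ideals are not the same.

No, the ideals differ.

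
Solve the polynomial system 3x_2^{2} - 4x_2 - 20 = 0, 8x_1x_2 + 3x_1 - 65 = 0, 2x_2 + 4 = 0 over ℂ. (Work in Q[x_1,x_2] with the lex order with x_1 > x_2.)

Compute a lex Gröbner basis by Buchberger's algorithm.
f_1 = 3x_2^{2} - 4x_2 - 20, LT = x_2^{2}.
f_2 = 8x_1x_2 + 3x_1 - 65, LT = x_1x_2.
f_3 = 2x_2 + 4, LT = x_2.

S(f_1,f_2): lcm = x_1x_2^{2}. S = -\tfrac{41}{24}x_1x_2 - \tfrac{20}{3}x_1 + \tfrac{65}{8}x_2.
  leading term x_1x_2: subtract (-\tfrac{41}{192})·f_2 from -\tfrac{41}{24}x_1x_2 - \tfrac{20}{3}x_1 + \tfrac{65}{8}x_2 → -\tfrac{1157}{192}x_1 + \tfrac{65}{8}x_2 - \tfrac{2665}{192}
  leading term x_1: no divisor's leading term divides it; move -\tfrac{1157}{192}x_1 to the remainder.
  leading term x_2: subtract (\tfrac{65}{16})·f_3 from \tfrac{65}{8}x_2 - \tfrac{2665}{192} → -\tfrac{5785}{192}
  leading term 1: no divisor's leading term divides it; move -\tfrac{5785}{192} to the remainder.
  remainder -\tfrac{1157}{192}x_1 - \tfrac{5785}{192} ≠ 0; add h_4 = -\tfrac{1157}{192}x_1 - \tfrac{5785}{192} to the basis.

The other S-polynomials (S(f_1,f_3), S(f_2,f_3), S(f_1,h_4), S(f_2,h_4), S(f_3,h_4)) all reduce to 0 modulo the current basis, so we have a Gröbner basis.
Inter-reduce: drop elements whose leading term is divisible by another's, tail-reduce, and make monic.
Reduced Gröbner basis: {x_1 + 5, x_2 + 2}.

A lex Gröbner basis eliminates variables successively. Here x_2 + 2 depends only on x_2, with roots {-2}; lifting each root through the earlier basis elements recovers the full solutions.
  x_2 = -2: the earlier basis element becomes x_1 + 5 = 0, giving x_1 = -5 — point (-5, -2).
Each listed point satisfies every original equation (direct substitution).
This is the nonlinear analogue of row-reducing a linear system.

{(-5, -2)}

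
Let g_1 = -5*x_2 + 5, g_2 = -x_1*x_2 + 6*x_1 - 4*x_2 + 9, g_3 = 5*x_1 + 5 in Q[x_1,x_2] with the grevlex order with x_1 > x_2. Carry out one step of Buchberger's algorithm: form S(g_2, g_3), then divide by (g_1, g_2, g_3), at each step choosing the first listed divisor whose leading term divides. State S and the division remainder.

lcm(LM(g_2), LM(g_3)) = x_1*x_2.
S = (lcm/LT(g_2))·g_2 − (lcm/LT(g_3))·g_3 = -6*x_1 + 3*x_2 - 9.
Reduce S modulo (g_1, g_2, g_3) in that order:
  leading term x_1: subtract (-6/5)·g_3 from -6*x_1 + 3*x_2 - 9 → 3*x_2 - 3
  leading term x_2: subtract (-3/5)·g_1 from 3*x_2 - 3 → 0
The remainder is 0, so this S-polynomial contributes no new basis element.
This is the inner loop of Buchberger's algorithm — each nonzero remainder becomes a new basis element.

S(g_2, g_3) = -6*x_1 + 3*x_2 - 9; remainder on division = 0.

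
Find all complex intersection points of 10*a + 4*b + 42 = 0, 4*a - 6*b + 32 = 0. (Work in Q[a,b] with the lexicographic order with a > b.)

{(-5, 2)}

Compute a lex Gröbner basis by Buchberger's algorithm.
f_1 = 10*a + 4*b + 42, LT = a.
f_2 = 4*a - 6*b + 32, LT = a.

S(f_1,f_2): lcm = a. S = 19/10*b - 19/5.
  reduce S modulo (f_1, f_2):
  remainder 19/10*b - 19/5 ≠ 0; add h_3 = 19/10*b - 19/5 to the basis.

The other S-polynomials (S(f_1,h_3), S(f_2,h_3)) all reduce to 0 modulo the current basis, so we have a Gröbner basis.
Inter-reduce: drop elements whose leading term is divisible by another's, tail-reduce, and make monic.
Reduced Gröbner basis: {a + 5, b - 2}.

Elimination: the polynomial b - 2 lies in the elimination ideal for b, so b ∈ {2}. For each such b, the remaining basis elements (now univariate) give the rest of the solution.
  b = 2: the earlier basis element becomes a + 5 = 0, giving a = -5 — point (-5, 2).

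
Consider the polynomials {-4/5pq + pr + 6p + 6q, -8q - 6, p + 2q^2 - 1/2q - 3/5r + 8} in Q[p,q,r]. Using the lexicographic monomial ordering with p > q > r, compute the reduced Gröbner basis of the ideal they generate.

G = {p - 3/5r + 19/2, q + 3/4, r^2 - 277/30r - 112}

f_1 = -4/5pq + pr + 6p + 6q, LT = pq.
f_2 = -8q - 6, LT = q.
f_3 = p + 2q^2 - 1/2q - 3/5r + 8, LT = p.

S(f_1,f_2): lcm = pq. S = -5/4pr - 33/4p - 15/2q.
  leading term pr: subtract (-5/4r)·f_3 from -5/4pr - 33/4p - 15/2q → -33/4p + 5/2q^2r - 5/8qr - 15/2q - 3/4r^2 + 10r
  leading term p: subtract (-33/4)·f_3 from -33/4p + 5/2q^2r - 5/8qr - 15/2q - 3/4r^2 + 10r → 5/2q^2r + 33/2q^2 - 5/8qr - 93/8q - 3/4r^2 + 101/20r + 66
  leading term q^2r: subtract (-5/16qr)·f_2 from 5/2q^2r + 33/2q^2 - 5/8qr - 93/8q - 3/4r^2 + 101/20r + 66 → 33/2q^2 - 5/2qr - 93/8q - 3/4r^2 + 101/20r + 66
  leading term q^2: subtract (-33/16q)·f_2 from 33/2q^2 - 5/2qr - 93/8q - 3/4r^2 + 101/20r + 66 → -5/2qr - 24q - 3/4r^2 + 101/20r + 66
  leading term qr: subtract (5/16r)·f_2 from -5/2qr - 24q - 3/4r^2 + 101/20r + 66 → -24q - 3/4r^2 + 277/40r + 66
  leading term q: subtract (3)·f_2 from -24q - 3/4r^2 + 277/40r + 66 → -3/4r^2 + 277/40r + 84
  leading term r^2: no divisor's leading term divides it; move -3/4r^2 to the remainder.
  leading term r: no divisor's leading term divides it; move 277/40r to the remainder.
  leading term 1: no divisor's leading term divides it; move 84 to the remainder.
  remainder -3/4r^2 + 277/40r + 84 ≠ 0; add g_4 = -3/4r^2 + 277/40r + 84 to the basis.

The other S-polynomials (S(f_1,f_3), S(f_2,f_3), S(f_1,g_4), S(f_2,g_4), S(f_3,g_4)) all reduce to 0 modulo the current basis, so we have a Gröbner basis.
Inter-reduce: drop elements whose leading term is divisible by another's, tail-reduce, and make monic.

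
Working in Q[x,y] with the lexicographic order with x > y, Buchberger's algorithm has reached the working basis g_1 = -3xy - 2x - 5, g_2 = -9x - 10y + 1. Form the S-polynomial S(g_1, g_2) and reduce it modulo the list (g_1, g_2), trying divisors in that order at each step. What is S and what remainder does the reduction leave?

lcm(LM(g_1), LM(g_2)) = xy.
S = (lcm/LT(g_1))·g_1 − (lcm/LT(g_2))·g_2 = \tfrac{2}{3}x - \tfrac{10}{9}y^{2} + \tfrac{1}{9}y + \tfrac{5}{3}.
Reduce S modulo (g_1, g_2) in that order:
  leading term x: subtract (-\tfrac{2}{27})·g_2 from \tfrac{2}{3}x - \tfrac{10}{9}y^{2} + \tfrac{1}{9}y + \tfrac{5}{3} → -\tfrac{10}{9}y^{2} - \tfrac{17}{27}y + \tfrac{47}{27}
  leading term y^{2}: no divisor's leading term divides it; move -\tfrac{10}{9}y^{2} to the remainder.
  leading term y: no divisor's leading term divides it; move -\tfrac{17}{27}y to the remainder.
  leading term 1: no divisor's leading term divides it; move \tfrac{47}{27} to the remainder.
The remainder -\tfrac{10}{9}y^{2} - \tfrac{17}{27}y + \tfrac{47}{27} is nonzero, so it would be added as the next basis element.

S(g_1, g_2) = \tfrac{2}{3}x - \tfrac{10}{9}y^{2} + \tfrac{1}{9}y + \tfrac{5}{3}; remainder on division = -\tfrac{10}{9}y^{2} - \tfrac{17}{27}y + \tfrac{47}{27}.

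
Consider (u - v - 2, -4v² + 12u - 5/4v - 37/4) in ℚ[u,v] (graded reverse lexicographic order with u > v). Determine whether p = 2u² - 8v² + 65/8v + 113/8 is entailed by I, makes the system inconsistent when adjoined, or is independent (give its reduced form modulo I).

First compute the reduced Gröbner basis of I by Buchberger's algorithm.
f_1 = u - v - 2, LT = u.
f_2 = -4v² + 12u - 5/4v - 37/4, LT = v².

S(f_1,f_2): leading monomials are coprime, so the S-polynomial reduces to 0 (Buchberger's first criterion).
Every S-polynomial of the final basis reduces to 0, so we have a Gröbner basis.
Inter-reduce: drop elements whose leading term is divisible by another's, tail-reduce, and make monic.
Reduced Gröbner basis: {v² - 43/16v - 59/16, u - v - 2}.
Label its elements g_1 = v² - 43/16v - 59/16, g_2 = u - v - 2.

Reduce p = 2u² - 8v² + 65/8v + 113/8 modulo G:
  leading term u²: subtract (2u)·g_2 from 2u² - 8v² + 65/8v + 113/8 → 2uv - 8v² + 4u + 65/8v + 113/8
  leading term uv: subtract (2v)·g_2 from 2uv - 8v² + 4u + 65/8v + 113/8 → -6v² + 4u + 97/8v + 113/8
  leading term v²: subtract (-6)·g_1 from -6v² + 4u + 97/8v + 113/8 → 4u - 4v - 8
  leading term u: subtract (4)·g_2 from 4u - 4v - 8 → 0
  normal form = 0.
Since the normal form is 0, p ∈ I.

The remainder on division by a Gröbner basis is unique — it is the normal form.

2u² - 8v² + 65/8v + 113/8 lies in I (it reduces to 0).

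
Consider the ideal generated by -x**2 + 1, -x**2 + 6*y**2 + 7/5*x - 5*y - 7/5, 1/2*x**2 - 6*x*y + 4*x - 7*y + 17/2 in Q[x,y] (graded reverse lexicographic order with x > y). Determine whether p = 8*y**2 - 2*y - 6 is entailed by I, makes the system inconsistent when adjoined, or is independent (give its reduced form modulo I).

First compute the reduced Gröbner basis of I by Buchberger's algorithm.
f_1 = -x**2 + 1, LT = x**2.
f_2 = -x**2 + 6*y**2 + 7/5*x - 5*y - 7/5, LT = x**2.
f_3 = 1/2*x**2 - 6*x*y + 4*x - 7*y + 17/2, LT = x**2.

S(f_1,f_2): lcm = x**2. S = 6*y**2 + 7/5*x - 5*y - 12/5.
  reduce S modulo (f_1, f_2, f_3):
  remainder 6*y**2 + 7/5*x - 5*y - 12/5 ≠ 0; add h_4 = 6*y**2 + 7/5*x - 5*y - 12/5 to the basis.

S(f_1,f_3): lcm = x**2. S = 12*x*y - 8*x + 14*y - 18.
  reduce S modulo (f_1, f_2, f_3, h_4):
  remainder 12*x*y - 8*x + 14*y - 18 ≠ 0; add h_5 = 12*x*y - 8*x + 14*y - 18 to the basis.

S(f_1,h_5): lcm = x**2*y. S = 2/3*x**2 - 7/6*x*y + 3/2*x - y.
  reduce S modulo (f_1, f_2, f_3, h_4, h_5):
  remainder 13/18*x + 13/36*y - 13/12 ≠ 0; add h_6 = 13/18*x + 13/36*y - 13/12 to the basis.

S(f_3,h_5): lcm = x**2*y. S = -12*x*y**2 + 2/3*x**2 + 41/6*x*y - 14*y**2 + 3/2*x + 17*y.
  reduce S modulo (f_1, f_2, f_3, h_4, h_5, h_6):
  remainder 101/10*y - 101/10 ≠ 0; add h_7 = 101/10*y - 101/10 to the basis.

The other S-polynomials (S(f_2,f_3), S(f_1,h_4), S(f_2,h_4), S(f_3,h_4), S(f_2,h_5), S(h_4,h_5), S(f_1,h_6), S(f_2,h_6), S(f_3,h_6), S(h_4,h_6), S(h_5,h_6), S(f_1,h_7), S(f_2,h_7), S(f_3,h_7), S(h_4,h_7), S(h_5,h_7), S(h_6,h_7)) all reduce to 0 modulo the current basis, so we have a Gröbner basis.
Inter-reduce: drop elements whose leading term is divisible by another's, tail-reduce, and make monic.
Reduced Gröbner basis: {x - 1, y - 1}.
Label its elements g_1 = x - 1, g_2 = y - 1.

Reduce p = 8*y**2 - 2*y - 6 modulo G:
  leading term y**2: subtract (8*y)·g_2 from 8*y**2 - 2*y - 6 → 6*y - 6
  leading term y: subtract (6)·g_2 from 6*y - 6 → 0
  normal form = 0.
Since the normal form is 0, p ∈ I.

8*y**2 - 2*y - 6 lies in I (it reduces to 0).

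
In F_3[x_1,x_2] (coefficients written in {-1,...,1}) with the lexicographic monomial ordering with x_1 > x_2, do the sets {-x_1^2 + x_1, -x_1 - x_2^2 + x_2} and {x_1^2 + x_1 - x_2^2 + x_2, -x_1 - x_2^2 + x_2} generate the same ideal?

Two ideals are equal iff their reduced Gröbner bases coincide (the reduced basis is unique for a fixed ordering).
Buchberger on the first generating set:
f_1 = -x_1^2 + x_1, LT = x_1^2.
f_2 = -x_1 - x_2^2 + x_2, LT = x_1.

S(f_1,f_2): lcm = x_1^2. S = -x_1x_2^2 + x_1x_2 - x_1.
  leading term x_1x_2^2: subtract (x_2^2)·f_2 from -x_1x_2^2 + x_1x_2 - x_1 → x_1x_2 - x_1 + x_2^4 - x_2^3
  leading term x_1x_2: subtract (-x_2)·f_2 from x_1x_2 - x_1 + x_2^4 - x_2^3 → -x_1 + x_2^4 + x_2^3 + x_2^2
  leading term x_1: subtract (1)·f_2 from -x_1 + x_2^4 + x_2^3 + x_2^2 → x_2^4 + x_2^3 - x_2^2 - x_2
  leading term x_2^4: no divisor's leading term divides it; move x_2^4 to the remainder.
  leading term x_2^3: no divisor's leading term divides it; move x_2^3 to the remainder.
  leading term x_2^2: no divisor's leading term divides it; move -x_2^2 to the remainder.
  leading term x_2: no divisor's leading term divides it; move -x_2 to the remainder.
  remainder x_2^4 + x_2^3 - x_2^2 - x_2 ≠ 0; add g_3 = x_2^4 + x_2^3 - x_2^2 - x_2 to the basis.

S(f_1,g_3): leading monomials are coprime, so the S-polynomial reduces to 0 (Buchberger's first criterion).
S(f_2,g_3): leading monomials are coprime, so the S-polynomial reduces to 0 (Buchberger's first criterion).
Every S-polynomial of the final basis reduces to 0, so we have a Gröbner basis.
Inter-reduce: drop elements whose leading term is divisible by another's, tail-reduce, and make monic.
Reduced Gröbner basis: {x_1 + x_2^2 - x_2, x_2^4 + x_2^3 - x_2^2 - x_2}.

Buchberger on the second generating set:
h_1 = x_1^2 + x_1 - x_2^2 + x_2, LT = x_1^2.
h_2 = -x_1 - x_2^2 + x_2, LT = x_1.

S(h_1,h_2): lcm = x_1^2. S = -x_1x_2^2 + x_1x_2 + x_1 - x_2^2 + x_2.
  leading term x_1x_2^2: subtract (x_2^2)·h_2 from -x_1x_2^2 + x_1x_2 + x_1 - x_2^2 + x_2 → x_1x_2 + x_1 + x_2^4 - x_2^3 - x_2^2 + x_2
  leading term x_1x_2: subtract (-x_2)·h_2 from x_1x_2 + x_1 + x_2^4 - x_2^3 - x_2^2 + x_2 → x_1 + x_2^4 + x_2^3 + x_2
  leading term x_1: subtract (-1)·h_2 from x_1 + x_2^4 + x_2^3 + x_2 → x_2^4 + x_2^3 - x_2^2 - x_2
  leading term x_2^4: no divisor's leading term divides it; move x_2^4 to the remainder.
  leading term x_2^3: no divisor's leading term divides it; move x_2^3 to the remainder.
  leading term x_2^2: no divisor's leading term divides it; move -x_2^2 to the remainder.
  leading term x_2: no divisor's leading term divides it; move -x_2 to the remainder.
  remainder x_2^4 + x_2^3 - x_2^2 - x_2 ≠ 0; add k_3 = x_2^4 + x_2^3 - x_2^2 - x_2 to the basis.

S(h_1,k_3): leading monomials are coprime, so the S-polynomial reduces to 0 (Buchberger's first criterion).
S(h_2,k_3): leading monomials are coprime, so the S-polynomial reduces to 0 (Buchberger's first criterion).
Every S-polynomial of the final basis reduces to 0, so we have a Gröbner basis.
Inter-reduce: drop elements whose leading term is divisible by another's, tail-reduce, and make monic.
Reduced Gröbner basis: {x_1 + x_2^2 - x_2, x_2^4 + x_2^3 - x_2^2 - x_2}.

These coincide, so the ideals are equal.

Yes, the ideals are equal.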